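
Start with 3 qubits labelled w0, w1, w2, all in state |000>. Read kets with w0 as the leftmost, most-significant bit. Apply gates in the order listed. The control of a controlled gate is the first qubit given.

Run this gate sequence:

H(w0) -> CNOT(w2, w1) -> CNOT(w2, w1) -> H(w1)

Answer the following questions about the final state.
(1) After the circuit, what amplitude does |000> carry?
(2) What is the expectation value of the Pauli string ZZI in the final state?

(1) |000> carries amplitude 1/2 in the final state. Key observation: the block from step 2 through step 3 cancels to the identity and can be dropped.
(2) The expectation value of ZZI is 0.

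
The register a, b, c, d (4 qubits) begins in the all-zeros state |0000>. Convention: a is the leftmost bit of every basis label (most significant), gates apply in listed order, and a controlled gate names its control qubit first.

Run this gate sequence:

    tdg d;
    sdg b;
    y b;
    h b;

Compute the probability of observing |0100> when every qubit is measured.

Outcome |0100> occurs with probability 1/2.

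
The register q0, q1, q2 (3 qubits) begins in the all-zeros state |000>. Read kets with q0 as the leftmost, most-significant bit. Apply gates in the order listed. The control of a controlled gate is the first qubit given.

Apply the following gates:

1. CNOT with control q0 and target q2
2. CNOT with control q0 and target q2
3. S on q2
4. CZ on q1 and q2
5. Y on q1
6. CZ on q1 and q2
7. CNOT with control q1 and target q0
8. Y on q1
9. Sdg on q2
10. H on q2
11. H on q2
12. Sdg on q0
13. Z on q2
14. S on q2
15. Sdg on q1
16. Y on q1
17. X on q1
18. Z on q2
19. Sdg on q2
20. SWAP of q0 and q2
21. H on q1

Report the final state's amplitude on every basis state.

After the circuit, the state carries amplitude sqrt(2)/2 on |001>, sqrt(2)/2 on |011>, and 0 on every other basis state. Key observation: steps 10-11 multiply out to the identity, so the circuit reduces to the remaining gates.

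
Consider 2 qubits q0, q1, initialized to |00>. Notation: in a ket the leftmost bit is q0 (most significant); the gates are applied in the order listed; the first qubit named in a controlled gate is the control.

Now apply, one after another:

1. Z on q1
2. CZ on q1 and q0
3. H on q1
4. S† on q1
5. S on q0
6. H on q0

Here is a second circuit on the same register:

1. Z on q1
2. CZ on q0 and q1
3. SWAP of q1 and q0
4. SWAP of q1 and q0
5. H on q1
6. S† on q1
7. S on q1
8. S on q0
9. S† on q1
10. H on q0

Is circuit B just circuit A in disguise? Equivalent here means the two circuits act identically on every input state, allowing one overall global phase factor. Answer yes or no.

Yes: on every input state the two circuits agree up to one overall phase factor.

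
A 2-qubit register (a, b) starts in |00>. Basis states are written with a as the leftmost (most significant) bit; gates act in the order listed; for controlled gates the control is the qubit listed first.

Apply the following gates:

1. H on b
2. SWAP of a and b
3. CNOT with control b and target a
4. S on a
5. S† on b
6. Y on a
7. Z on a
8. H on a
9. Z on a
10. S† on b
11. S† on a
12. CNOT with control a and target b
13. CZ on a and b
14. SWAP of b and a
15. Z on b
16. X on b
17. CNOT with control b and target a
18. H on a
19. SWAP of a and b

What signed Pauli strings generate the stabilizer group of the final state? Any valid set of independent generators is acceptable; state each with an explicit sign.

The stabilizer group can be generated by -XI, -IX, among other valid generating sets.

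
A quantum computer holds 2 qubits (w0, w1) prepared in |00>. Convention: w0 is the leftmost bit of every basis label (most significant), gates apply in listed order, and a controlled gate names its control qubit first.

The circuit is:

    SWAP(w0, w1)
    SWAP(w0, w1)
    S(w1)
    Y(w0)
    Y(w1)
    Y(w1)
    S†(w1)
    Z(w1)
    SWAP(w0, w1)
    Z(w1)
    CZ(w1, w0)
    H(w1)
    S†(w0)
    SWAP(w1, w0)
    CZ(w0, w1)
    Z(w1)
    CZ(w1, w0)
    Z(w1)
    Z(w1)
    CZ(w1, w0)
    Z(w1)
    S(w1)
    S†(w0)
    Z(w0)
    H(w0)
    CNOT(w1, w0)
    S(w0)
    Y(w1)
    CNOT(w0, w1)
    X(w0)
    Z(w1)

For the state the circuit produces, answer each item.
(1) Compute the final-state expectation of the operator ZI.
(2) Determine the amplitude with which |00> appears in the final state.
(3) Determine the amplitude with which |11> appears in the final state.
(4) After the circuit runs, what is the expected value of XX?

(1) The observable ZI averages to 0. Key observation: steps 16-21 multiply out to the identity, so the circuit reduces to the remaining gates.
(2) |00> carries amplitude -1/2 + I/2 in the final state.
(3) The amplitude on |11> is -1/2 + I/2.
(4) In the final state, XX has expectation 1.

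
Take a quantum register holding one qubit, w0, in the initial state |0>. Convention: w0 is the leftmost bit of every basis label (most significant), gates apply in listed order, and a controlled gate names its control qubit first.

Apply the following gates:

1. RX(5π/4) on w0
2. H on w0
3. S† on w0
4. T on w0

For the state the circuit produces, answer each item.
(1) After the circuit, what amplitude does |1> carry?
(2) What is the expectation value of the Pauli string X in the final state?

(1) |1> carries amplitude sqrt(2)*sqrt(2 - sqrt(2))*exp(3*I*pi/4)/4 + sqrt(2)*sqrt(sqrt(2) + 2)*exp(I*pi/4)/4 in the final state.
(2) In the final state, X has expectation -1.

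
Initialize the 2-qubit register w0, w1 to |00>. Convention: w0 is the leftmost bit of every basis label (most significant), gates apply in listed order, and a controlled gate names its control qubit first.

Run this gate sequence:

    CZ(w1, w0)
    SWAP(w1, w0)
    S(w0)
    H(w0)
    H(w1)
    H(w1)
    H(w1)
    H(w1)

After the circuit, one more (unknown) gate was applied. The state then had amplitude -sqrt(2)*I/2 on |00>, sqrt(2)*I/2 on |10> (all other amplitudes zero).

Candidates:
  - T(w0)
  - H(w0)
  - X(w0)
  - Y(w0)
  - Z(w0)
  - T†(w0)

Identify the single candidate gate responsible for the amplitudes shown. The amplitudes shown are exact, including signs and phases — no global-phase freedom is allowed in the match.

The applied gate was Y(w0). Key observation: steps 5-8 multiply out to the identity, so the circuit reduces to the remaining gates.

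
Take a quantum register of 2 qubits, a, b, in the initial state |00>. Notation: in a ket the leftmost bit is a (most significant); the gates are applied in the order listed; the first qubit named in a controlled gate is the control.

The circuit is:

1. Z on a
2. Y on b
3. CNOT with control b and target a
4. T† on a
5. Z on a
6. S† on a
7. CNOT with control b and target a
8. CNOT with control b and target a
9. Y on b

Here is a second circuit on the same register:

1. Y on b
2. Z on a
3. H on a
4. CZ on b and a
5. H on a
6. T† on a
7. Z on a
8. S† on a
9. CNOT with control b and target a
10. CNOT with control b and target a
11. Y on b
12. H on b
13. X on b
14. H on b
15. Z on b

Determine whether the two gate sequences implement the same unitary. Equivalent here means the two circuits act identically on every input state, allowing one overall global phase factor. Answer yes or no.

Yes: on every input state the two circuits agree up to one overall phase factor.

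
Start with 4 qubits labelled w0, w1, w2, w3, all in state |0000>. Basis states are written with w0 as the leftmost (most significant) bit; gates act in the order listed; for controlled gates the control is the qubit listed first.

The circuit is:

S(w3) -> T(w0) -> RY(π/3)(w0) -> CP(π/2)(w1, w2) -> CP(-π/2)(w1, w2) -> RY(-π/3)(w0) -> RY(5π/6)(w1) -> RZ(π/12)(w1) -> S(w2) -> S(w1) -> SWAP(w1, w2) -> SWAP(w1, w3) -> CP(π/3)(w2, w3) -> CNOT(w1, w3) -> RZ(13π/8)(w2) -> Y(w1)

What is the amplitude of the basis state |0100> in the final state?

|0100> carries amplitude (-sqrt(6) + sqrt(2))*exp(31*I*pi/48)/4 in the final state. Key observation: the block from step 3 through step 6 cancels to the identity and can be dropped.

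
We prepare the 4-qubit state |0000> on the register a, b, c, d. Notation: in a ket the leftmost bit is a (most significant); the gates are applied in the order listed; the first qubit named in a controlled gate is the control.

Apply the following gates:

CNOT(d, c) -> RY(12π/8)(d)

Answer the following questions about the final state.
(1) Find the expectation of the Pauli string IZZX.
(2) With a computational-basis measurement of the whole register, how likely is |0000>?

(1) The observable IZZX averages to -1.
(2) A full measurement returns |0000> with probability 1/2.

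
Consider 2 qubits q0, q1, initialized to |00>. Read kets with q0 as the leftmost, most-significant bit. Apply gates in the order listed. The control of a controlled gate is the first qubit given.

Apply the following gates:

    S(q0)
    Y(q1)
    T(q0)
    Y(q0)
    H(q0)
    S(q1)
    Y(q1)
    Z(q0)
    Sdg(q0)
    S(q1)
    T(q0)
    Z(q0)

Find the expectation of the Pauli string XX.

In the final state, XX has expectation 0.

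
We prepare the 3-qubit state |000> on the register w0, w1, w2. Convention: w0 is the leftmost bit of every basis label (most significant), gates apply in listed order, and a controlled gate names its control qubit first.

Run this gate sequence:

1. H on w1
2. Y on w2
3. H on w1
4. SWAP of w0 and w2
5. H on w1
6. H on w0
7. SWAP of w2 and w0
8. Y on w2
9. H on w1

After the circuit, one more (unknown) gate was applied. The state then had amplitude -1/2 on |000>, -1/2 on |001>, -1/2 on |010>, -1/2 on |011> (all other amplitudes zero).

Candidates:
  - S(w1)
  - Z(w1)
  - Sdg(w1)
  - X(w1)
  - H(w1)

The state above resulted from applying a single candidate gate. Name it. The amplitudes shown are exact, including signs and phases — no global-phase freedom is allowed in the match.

The applied gate was H(w1).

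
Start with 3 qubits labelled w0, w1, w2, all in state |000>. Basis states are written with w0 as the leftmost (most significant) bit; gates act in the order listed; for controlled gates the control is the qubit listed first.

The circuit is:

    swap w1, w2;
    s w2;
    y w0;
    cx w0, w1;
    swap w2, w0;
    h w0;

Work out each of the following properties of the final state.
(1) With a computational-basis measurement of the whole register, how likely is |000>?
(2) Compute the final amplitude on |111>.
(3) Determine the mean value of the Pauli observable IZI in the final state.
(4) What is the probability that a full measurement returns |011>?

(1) The probability of measuring |000> is 0.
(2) The amplitude on |111> is sqrt(2)*I/2.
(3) The observable IZI averages to -1.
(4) A full measurement returns |011> with probability 1/2.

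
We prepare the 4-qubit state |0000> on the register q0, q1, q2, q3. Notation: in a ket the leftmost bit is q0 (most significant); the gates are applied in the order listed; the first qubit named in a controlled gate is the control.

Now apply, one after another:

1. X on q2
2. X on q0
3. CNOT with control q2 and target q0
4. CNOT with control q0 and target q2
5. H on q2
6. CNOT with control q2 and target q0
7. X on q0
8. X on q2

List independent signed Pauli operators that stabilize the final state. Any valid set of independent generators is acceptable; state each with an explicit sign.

The stabilizer group can be generated by -XIXI, +ZIZI, +IZII, +IIIZ, among other valid generating sets.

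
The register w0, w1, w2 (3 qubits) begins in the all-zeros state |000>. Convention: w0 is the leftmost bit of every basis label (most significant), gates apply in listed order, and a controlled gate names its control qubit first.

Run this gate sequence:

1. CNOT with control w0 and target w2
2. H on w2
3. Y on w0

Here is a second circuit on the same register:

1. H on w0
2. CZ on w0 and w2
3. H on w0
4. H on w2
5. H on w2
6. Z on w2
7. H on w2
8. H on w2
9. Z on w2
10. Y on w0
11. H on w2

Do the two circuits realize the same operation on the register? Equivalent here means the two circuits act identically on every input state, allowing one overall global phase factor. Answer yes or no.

No, they are not equivalent — no single phase factor reconciles the two unitaries.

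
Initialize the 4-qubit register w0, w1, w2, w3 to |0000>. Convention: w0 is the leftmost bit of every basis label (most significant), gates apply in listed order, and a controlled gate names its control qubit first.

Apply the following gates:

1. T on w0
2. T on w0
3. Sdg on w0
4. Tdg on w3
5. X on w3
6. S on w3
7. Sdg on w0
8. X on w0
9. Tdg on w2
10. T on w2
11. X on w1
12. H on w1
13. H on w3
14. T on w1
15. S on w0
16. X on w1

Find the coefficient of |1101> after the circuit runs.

|1101> carries amplitude 1/2 in the final state.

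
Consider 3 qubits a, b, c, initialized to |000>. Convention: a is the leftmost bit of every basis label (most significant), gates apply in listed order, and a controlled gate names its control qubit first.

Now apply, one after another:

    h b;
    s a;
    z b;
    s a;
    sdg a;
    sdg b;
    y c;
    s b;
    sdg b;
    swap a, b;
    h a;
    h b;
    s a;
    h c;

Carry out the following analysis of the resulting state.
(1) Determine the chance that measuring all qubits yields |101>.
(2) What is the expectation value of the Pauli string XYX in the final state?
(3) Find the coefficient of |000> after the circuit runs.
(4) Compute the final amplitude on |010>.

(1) Outcome |101> occurs with probability 1/8.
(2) The observable XYX averages to 0.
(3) The amplitude on |000> is -1/4 + I/4.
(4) The final state's coefficient on |010> equals -1/4 + I/4.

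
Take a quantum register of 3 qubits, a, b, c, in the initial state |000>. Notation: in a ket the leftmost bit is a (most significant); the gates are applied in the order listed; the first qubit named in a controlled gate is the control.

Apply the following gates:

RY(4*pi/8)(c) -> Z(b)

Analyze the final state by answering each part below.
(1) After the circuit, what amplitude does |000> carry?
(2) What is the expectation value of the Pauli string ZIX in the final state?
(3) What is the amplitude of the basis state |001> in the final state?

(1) |000> carries amplitude sqrt(2)/2 in the final state.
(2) The expectation value of ZIX is 1.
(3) |001> carries amplitude sqrt(2)/2 in the final state.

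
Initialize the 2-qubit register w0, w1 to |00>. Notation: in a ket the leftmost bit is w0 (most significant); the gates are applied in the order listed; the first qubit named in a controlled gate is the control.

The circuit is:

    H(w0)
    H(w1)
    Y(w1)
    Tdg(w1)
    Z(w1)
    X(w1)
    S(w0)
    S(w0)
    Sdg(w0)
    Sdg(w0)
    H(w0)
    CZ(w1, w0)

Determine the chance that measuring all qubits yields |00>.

The probability of measuring |00> is 1/2.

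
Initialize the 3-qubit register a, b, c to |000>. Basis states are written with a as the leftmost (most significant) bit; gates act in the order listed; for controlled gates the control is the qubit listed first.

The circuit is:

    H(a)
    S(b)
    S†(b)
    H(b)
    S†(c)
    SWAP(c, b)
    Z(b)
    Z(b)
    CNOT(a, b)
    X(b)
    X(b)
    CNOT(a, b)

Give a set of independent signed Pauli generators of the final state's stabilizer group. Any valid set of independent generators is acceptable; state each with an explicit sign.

The stabilizer group can be generated by +XII, +IIX, +IZI, among other valid generating sets. Key observation: gates 9-12 undo each other exactly, leaving only the rest of the circuit to track.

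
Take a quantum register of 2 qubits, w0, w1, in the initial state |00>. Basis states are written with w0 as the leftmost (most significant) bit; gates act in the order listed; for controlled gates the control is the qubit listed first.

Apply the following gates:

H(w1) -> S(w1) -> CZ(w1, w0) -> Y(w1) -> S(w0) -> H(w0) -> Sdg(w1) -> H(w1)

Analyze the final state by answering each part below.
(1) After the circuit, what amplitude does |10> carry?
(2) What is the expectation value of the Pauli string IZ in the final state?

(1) The amplitude on |10> is sqrt(2)/2.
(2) The observable IZ averages to 1.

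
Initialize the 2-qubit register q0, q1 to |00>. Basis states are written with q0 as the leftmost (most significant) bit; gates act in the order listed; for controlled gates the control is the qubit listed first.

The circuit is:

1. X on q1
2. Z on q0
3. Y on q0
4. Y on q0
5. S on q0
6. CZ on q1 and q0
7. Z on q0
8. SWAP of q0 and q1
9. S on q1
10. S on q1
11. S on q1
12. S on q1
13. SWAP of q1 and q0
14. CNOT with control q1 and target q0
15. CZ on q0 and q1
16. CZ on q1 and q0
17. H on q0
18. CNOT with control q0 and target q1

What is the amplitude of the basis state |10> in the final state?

|10> carries amplitude -sqrt(2)/2 in the final state.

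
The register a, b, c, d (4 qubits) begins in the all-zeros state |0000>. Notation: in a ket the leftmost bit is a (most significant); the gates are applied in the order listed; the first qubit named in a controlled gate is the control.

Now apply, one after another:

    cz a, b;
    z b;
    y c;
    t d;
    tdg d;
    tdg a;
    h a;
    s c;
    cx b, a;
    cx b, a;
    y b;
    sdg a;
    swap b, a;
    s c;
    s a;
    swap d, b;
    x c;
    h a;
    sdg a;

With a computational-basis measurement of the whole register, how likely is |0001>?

Outcome |0001> occurs with probability 1/4. Key observation: gates 9-10 undo each other exactly, leaving only the rest of the circuit to track.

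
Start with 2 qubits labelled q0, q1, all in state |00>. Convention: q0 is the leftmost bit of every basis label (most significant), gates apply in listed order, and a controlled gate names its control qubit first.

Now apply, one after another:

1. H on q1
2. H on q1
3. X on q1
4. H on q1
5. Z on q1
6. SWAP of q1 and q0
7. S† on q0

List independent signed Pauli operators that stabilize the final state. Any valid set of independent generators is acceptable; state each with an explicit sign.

One valid set of independent stabilizer generators is -YI, +IZ (any independent generating set of the same group is equally correct).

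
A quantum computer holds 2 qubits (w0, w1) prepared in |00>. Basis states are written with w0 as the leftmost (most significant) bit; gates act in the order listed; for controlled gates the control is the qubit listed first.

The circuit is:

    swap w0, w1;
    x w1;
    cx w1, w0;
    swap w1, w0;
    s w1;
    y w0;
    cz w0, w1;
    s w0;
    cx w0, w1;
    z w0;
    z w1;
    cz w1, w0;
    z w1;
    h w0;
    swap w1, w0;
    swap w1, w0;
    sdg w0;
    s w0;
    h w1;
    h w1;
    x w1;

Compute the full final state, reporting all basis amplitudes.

The final amplitudes are sqrt(2)/2 on |00>, 0 on |01>, sqrt(2)/2 on |10>, 0 on |11>.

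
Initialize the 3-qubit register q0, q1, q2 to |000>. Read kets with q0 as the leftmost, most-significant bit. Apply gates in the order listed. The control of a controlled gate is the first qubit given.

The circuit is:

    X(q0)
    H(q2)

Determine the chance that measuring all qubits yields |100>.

A full measurement returns |100> with probability 1/2.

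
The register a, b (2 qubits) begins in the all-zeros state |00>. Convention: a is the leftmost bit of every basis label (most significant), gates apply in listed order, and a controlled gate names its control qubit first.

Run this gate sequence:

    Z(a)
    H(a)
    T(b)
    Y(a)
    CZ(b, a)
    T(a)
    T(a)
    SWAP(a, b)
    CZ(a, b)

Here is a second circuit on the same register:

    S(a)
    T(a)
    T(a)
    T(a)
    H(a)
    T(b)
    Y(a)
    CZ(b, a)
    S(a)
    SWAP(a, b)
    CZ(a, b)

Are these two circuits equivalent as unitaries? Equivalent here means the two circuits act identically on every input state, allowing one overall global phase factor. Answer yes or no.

No — the two circuits implement different unitaries, even allowing a global phase.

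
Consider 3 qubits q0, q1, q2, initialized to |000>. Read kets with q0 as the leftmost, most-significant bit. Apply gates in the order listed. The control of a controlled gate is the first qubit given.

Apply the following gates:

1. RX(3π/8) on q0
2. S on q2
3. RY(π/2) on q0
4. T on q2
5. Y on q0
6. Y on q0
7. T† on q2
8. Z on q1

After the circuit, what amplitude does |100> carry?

The final state's coefficient on |100> equals -sqrt(2)*exp(13*I*pi/16)/2. Key observation: gates 4-7 undo each other exactly, leaving only the rest of the circuit to track.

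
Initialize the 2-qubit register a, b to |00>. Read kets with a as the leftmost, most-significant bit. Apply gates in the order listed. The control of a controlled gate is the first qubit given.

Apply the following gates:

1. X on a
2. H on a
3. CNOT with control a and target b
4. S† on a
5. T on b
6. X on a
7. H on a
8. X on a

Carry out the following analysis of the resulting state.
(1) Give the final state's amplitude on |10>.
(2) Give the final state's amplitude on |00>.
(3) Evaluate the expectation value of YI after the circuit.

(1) |10> carries amplitude 1/2 in the final state.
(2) The amplitude on |00> is -1/2.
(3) In the final state, YI has expectation 0.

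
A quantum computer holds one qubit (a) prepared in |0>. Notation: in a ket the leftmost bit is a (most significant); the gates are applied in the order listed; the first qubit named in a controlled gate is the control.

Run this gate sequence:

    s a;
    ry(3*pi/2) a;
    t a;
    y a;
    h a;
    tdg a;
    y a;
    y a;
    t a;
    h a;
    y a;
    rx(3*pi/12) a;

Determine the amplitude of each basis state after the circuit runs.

The resulting statevector has amplitude sqrt(2)*(-sqrt(sqrt(2) + 2) - sqrt(2 - sqrt(2))*exp(3*I*pi/4))/4 on |0>, sqrt(2)*I*sqrt(2 - sqrt(2))/4 + sqrt(2)*sqrt(sqrt(2) + 2)*exp(I*pi/4)/4 on |1>. Key observation: the block from step 4 through step 11 cancels to the identity and can be dropped.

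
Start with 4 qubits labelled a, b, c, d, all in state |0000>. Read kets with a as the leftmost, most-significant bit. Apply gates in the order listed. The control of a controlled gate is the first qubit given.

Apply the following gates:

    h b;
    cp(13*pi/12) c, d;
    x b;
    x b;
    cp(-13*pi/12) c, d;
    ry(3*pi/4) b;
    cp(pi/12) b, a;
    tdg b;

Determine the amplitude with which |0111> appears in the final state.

The final state's coefficient on |0111> equals 0.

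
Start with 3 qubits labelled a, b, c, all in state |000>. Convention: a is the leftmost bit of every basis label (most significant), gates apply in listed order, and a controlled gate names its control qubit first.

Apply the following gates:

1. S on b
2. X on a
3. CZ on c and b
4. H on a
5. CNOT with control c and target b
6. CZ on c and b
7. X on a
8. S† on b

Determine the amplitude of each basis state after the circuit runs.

The resulting statevector has amplitude -sqrt(2)/2 on |000>, sqrt(2)/2 on |100>, and 0 on every other basis state.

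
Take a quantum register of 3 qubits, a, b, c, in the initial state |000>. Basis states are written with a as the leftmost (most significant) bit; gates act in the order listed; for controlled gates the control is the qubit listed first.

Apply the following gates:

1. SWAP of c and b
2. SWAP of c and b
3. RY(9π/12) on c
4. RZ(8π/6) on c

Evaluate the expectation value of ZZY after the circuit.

The observable ZZY averages to -sqrt(6)/4. Key observation: the block from step 1 through step 2 cancels to the identity and can be dropped.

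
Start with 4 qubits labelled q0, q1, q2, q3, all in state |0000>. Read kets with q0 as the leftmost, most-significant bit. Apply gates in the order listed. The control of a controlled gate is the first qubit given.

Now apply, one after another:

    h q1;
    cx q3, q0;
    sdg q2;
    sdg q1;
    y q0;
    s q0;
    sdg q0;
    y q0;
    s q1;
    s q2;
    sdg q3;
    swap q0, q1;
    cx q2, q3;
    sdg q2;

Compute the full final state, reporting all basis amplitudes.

After the circuit, the state carries amplitude sqrt(2)/2 on |0000>, sqrt(2)/2 on |1000>, and 0 on every other basis state. Key observation: steps 3-10 multiply out to the identity, so the circuit reduces to the remaining gates.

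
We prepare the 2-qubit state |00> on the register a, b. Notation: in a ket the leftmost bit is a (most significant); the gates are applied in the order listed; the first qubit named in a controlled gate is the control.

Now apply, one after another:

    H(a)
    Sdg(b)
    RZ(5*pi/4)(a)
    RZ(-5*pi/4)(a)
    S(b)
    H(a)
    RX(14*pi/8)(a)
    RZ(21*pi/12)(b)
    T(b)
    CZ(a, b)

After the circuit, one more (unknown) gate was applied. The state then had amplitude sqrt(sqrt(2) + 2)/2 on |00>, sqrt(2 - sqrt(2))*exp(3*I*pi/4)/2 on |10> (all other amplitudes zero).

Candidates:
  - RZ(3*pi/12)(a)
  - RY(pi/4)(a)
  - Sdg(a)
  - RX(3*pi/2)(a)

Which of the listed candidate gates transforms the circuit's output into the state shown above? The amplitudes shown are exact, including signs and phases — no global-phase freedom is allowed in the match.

The unique candidate consistent with the amplitudes is RZ(3*pi/12)(a).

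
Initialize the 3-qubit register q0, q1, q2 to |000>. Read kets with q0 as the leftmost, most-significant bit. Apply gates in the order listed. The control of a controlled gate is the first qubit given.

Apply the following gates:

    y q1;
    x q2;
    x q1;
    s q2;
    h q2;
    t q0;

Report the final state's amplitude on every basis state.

After the circuit, the state carries amplitude -sqrt(2)/2 on |000>, sqrt(2)/2 on |001>, and 0 on every other basis state.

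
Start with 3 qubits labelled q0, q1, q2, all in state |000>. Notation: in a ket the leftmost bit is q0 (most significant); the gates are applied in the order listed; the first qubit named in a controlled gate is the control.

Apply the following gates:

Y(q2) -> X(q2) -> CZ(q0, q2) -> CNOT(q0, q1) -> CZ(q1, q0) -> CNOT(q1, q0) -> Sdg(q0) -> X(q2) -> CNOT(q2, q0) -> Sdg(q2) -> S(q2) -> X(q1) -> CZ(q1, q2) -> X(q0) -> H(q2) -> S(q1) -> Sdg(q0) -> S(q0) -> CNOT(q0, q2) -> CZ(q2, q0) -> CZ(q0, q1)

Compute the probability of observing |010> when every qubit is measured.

A full measurement returns |010> with probability 1/2.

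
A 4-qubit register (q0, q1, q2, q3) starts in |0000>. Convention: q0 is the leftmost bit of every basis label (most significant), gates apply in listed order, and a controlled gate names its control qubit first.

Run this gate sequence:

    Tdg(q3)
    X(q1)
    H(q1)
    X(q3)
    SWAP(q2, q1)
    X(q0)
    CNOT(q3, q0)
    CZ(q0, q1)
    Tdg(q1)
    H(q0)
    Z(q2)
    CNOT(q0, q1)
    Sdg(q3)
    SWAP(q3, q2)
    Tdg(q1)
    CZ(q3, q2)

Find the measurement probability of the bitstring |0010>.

A full measurement returns |0010> with probability 1/4.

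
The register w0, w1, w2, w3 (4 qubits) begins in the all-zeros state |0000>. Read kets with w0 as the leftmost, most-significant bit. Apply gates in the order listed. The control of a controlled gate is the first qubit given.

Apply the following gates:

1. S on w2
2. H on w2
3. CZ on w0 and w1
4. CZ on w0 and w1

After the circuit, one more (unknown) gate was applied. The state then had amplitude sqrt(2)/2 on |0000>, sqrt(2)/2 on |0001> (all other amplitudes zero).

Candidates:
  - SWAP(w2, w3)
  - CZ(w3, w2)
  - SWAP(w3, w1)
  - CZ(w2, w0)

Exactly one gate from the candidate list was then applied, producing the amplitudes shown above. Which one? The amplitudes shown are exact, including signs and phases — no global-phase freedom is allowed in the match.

The unique candidate consistent with the amplitudes is SWAP(w2, w3). Key observation: steps 3-4 multiply out to the identity, so the circuit reduces to the remaining gates.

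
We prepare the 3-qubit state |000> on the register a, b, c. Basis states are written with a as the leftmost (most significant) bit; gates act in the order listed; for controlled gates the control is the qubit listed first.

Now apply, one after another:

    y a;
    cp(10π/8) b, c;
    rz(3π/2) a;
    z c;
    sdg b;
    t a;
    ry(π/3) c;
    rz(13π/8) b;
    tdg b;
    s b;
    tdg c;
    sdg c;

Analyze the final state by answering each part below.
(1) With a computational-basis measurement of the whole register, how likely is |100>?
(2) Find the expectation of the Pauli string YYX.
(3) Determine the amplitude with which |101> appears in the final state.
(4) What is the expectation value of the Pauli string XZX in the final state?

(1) Outcome |100> occurs with probability 3/4.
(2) The observable YYX averages to 0.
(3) The final state's coefficient on |101> equals -exp(15*I*pi/16)/2.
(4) In the final state, XZX has expectation 0.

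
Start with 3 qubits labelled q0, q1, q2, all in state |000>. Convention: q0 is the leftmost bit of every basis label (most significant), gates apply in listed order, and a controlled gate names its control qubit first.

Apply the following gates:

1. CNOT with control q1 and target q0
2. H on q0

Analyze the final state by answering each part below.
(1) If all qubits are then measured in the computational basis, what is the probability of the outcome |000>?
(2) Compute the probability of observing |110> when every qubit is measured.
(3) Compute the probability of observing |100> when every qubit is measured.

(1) A full measurement returns |000> with probability 1/2.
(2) The probability of measuring |110> is 0.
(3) Outcome |100> occurs with probability 1/2.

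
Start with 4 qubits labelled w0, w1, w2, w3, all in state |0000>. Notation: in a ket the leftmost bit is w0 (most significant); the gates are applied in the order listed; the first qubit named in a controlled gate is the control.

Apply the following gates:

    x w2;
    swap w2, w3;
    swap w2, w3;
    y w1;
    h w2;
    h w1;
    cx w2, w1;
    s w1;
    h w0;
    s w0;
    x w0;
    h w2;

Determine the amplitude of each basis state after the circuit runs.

The resulting statevector has amplitude -1/2 on |0000>, I/2 on |0100>, I/2 on |1000>, 1/2 on |1100>, and 0 on every other basis state.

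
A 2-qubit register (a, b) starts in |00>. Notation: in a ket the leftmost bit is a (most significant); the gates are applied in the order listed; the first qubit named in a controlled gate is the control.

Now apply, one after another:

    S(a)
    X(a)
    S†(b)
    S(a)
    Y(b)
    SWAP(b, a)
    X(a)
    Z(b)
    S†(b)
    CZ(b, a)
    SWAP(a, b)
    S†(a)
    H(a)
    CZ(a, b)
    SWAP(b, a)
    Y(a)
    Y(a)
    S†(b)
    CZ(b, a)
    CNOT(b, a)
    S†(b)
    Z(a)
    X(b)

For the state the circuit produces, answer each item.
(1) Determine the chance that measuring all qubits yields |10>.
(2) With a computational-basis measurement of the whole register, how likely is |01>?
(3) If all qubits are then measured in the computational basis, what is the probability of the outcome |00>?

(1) A full measurement returns |10> with probability 1/2.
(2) Outcome |01> occurs with probability 1/2.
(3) The probability of measuring |00> is 0.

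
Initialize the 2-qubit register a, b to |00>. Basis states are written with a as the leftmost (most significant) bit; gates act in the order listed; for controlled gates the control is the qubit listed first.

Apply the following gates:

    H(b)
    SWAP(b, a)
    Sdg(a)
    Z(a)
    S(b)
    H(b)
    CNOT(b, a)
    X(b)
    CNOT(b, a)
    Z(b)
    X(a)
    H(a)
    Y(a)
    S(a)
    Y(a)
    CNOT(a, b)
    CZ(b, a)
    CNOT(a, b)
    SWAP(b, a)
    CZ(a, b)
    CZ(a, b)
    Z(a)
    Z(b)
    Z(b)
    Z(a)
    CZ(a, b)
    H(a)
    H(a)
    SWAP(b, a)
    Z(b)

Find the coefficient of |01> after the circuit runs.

The amplitude on |01> is sqrt(2)*(-1 + I)/4. Key observation: gates 21-26 undo each other exactly, leaving only the rest of the circuit to track.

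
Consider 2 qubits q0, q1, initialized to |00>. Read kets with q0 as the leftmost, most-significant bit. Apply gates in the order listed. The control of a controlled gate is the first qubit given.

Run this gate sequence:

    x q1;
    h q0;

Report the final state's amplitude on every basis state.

After the circuit, the state carries amplitude 0 on |00>, sqrt(2)/2 on |01>, 0 on |10>, sqrt(2)/2 on |11>.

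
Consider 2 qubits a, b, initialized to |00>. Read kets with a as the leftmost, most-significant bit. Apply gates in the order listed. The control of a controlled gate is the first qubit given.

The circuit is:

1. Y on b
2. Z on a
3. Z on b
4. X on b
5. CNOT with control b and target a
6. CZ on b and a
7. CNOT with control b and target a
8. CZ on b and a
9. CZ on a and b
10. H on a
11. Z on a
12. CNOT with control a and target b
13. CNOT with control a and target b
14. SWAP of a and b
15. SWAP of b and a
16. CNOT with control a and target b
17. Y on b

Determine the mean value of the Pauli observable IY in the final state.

The expectation value of IY is 0.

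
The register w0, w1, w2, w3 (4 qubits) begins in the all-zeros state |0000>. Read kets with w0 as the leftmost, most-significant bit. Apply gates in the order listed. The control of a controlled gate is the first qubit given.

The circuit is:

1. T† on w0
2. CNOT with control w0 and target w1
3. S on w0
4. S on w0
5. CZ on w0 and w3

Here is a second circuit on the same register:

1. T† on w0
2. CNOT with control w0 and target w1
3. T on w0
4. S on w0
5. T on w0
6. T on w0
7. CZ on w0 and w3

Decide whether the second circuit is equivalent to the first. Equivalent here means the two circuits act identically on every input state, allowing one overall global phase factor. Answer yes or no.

No: there is an input state on which the two circuits produce genuinely different outputs (not merely differing by a phase).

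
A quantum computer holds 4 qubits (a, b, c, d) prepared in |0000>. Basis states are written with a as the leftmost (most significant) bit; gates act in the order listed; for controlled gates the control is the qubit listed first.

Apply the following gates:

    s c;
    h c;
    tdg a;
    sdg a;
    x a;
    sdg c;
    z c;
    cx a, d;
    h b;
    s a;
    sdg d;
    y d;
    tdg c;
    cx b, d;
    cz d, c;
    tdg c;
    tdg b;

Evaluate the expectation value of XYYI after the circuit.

The observable XYYI averages to 0.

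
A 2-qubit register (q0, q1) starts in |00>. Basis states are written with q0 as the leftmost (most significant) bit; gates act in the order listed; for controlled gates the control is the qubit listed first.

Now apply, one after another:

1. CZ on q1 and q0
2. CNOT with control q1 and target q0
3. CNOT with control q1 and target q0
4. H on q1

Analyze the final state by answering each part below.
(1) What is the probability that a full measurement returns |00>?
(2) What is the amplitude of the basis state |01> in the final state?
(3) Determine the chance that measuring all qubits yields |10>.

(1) A full measurement returns |00> with probability 1/2. Key observation: steps 2-3 multiply out to the identity, so the circuit reduces to the remaining gates.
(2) |01> carries amplitude sqrt(2)/2 in the final state.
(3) The probability of measuring |10> is 0.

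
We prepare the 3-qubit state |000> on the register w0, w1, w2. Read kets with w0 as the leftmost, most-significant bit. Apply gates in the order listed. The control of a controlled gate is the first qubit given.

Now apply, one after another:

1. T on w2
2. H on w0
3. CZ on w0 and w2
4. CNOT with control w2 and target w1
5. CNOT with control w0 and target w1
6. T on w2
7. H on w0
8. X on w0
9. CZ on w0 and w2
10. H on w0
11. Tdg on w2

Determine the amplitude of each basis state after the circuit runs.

The resulting statevector has amplitude sqrt(2)/2 on |000>, -sqrt(2)/2 on |110>, and 0 on every other basis state.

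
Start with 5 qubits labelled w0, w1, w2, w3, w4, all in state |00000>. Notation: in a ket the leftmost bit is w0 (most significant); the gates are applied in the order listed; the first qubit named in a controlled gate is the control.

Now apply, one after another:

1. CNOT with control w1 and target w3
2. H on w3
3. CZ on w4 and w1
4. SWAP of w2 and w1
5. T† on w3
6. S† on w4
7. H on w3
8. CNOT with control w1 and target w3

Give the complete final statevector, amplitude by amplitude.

After the circuit, the state carries amplitude 1/2 - exp(3*I*pi/4)/2 on |00000>, 1/2 + exp(3*I*pi/4)/2 on |00010>, and 0 on every other basis state.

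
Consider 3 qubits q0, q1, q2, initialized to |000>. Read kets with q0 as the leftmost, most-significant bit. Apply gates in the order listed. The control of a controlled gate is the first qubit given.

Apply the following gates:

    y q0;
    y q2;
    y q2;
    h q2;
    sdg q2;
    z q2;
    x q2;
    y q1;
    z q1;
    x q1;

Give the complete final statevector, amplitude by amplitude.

The resulting statevector has amplitude sqrt(2)*I/2 on |100>, sqrt(2)/2 on |101>, and 0 on every other basis state.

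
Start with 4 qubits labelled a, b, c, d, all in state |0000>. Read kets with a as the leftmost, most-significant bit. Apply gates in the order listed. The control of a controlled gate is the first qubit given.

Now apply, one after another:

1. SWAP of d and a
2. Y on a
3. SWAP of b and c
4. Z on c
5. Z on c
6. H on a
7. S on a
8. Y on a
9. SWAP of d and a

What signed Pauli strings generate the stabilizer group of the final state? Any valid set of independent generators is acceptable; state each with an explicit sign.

One valid set of independent stabilizer generators is -IIIY, +ZIII, +IZII, +IIZI (any independent generating set of the same group is equally correct).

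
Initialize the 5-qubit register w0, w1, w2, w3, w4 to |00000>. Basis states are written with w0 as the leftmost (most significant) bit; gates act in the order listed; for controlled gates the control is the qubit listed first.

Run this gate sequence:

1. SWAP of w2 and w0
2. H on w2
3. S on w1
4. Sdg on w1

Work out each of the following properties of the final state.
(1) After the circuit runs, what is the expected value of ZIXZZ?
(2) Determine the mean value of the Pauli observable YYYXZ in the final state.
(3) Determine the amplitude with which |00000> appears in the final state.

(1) The expectation value of ZIXZZ is 1. Key observation: the block from step 3 through step 4 cancels to the identity and can be dropped.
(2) The expectation value of YYYXZ is 0.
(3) The amplitude on |00000> is sqrt(2)/2.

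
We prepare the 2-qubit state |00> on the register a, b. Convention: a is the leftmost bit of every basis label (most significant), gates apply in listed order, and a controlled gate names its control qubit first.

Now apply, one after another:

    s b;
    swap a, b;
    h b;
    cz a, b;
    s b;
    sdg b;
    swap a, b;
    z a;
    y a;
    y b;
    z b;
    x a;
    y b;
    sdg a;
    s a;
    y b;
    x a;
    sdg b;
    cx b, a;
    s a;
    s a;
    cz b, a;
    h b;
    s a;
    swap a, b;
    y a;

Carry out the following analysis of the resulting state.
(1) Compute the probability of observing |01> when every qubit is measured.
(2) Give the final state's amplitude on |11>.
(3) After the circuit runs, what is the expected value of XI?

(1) The probability of measuring |01> is 1/4. Key observation: steps 12-17 multiply out to the identity, so the circuit reduces to the remaining gates.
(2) The final state's coefficient on |11> equals I/2.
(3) The expectation value of XI is 1.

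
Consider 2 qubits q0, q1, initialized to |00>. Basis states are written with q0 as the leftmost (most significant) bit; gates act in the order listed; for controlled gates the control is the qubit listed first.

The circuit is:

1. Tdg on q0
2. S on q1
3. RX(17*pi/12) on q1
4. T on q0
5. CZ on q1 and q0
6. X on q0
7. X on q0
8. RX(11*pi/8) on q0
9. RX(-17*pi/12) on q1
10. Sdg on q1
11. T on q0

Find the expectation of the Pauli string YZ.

In the final state, YZ has expectation sqrt(2*sqrt(2) + 4)/4.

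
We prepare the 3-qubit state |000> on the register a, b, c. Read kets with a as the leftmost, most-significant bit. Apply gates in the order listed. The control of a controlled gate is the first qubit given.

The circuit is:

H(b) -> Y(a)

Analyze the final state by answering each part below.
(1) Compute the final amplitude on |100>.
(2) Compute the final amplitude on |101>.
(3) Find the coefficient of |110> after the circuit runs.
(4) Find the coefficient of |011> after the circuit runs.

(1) |100> carries amplitude sqrt(2)*I/2 in the final state.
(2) The final state's coefficient on |101> equals 0.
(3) |110> carries amplitude sqrt(2)*I/2 in the final state.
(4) The amplitude on |011> is 0.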